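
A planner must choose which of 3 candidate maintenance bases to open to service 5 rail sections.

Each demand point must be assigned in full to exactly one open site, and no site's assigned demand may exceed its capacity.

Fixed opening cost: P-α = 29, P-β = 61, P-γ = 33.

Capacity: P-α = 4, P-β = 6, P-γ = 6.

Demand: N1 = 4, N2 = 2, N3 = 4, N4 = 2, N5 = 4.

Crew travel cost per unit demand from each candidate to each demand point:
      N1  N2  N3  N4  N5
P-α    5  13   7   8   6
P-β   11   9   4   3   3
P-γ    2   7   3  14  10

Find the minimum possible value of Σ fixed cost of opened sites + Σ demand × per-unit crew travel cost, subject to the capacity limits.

187

Open {P-α, P-β, P-γ}; cheapest assignment that respects the capacities:
  P-α (cap 4, load 4): N1 — cost 4×5 = 20
  P-β (cap 6, load 6): N4, N5 — cost 2×3 + 4×3 = 18
  P-γ (cap 6, load 6): N2, N3 — cost 2×7 + 4×3 = 26
  Shipping 64, fixed 123 → total 187.
  Any other capacity-feasible assignment to {P-α, P-β, P-γ} ships for at least 64.
Total demand is 16 and no other set of sites has combined capacity ≥ 16, so {P-α, P-β, P-γ} is the only feasible choice of open sites. Minimum: 187.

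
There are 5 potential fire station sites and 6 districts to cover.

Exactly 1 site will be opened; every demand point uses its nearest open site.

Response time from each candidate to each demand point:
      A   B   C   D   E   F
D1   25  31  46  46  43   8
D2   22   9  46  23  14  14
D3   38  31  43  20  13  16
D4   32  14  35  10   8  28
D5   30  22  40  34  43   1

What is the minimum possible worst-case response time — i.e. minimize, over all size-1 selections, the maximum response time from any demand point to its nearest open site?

35

Open {D4}.
  Farthest demand point is C at response time 35 (to D4); all others are ≤ 35.
With {D3} the worst case is 43.
With {D5} the worst case is 43.
No size-1 selection achieves below 35.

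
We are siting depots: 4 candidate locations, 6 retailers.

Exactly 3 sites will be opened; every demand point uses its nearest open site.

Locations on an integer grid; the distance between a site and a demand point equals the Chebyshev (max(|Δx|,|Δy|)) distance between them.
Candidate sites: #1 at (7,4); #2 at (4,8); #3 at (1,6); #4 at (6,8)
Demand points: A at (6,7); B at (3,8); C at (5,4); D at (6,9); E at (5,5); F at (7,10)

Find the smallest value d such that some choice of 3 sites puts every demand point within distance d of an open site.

Open {#1, #2, #4}.
  Farthest demand point is C at distance 2 (to #1); all others are ≤ 2.
With {#1, #3, #4} the worst case is 2.
With {#1, #2, #3} the worst case is 3.
No size-3 selection achieves below 2.

2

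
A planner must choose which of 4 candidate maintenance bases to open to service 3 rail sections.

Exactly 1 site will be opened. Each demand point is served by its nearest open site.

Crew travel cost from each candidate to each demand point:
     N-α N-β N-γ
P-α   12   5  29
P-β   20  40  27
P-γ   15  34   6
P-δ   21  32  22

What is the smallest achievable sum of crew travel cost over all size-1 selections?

46

Open {P-α}.
  N-α→P-α 12, N-β→P-α 5, N-γ→P-α 29  ⇒ total 46.
Compare {P-γ}: total 55.
Compare {P-δ}: total 75.
No size-1 selection does better; minimum is 46.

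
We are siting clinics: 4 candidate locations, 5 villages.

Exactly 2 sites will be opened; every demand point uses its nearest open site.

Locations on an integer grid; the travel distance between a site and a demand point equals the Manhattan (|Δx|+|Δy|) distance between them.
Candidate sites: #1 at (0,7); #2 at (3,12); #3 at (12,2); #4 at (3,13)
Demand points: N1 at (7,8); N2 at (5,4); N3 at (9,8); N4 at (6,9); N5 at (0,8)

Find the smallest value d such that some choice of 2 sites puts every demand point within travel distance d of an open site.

9

Open {#1, #3}.
  Farthest demand point is N3 at travel distance 9 (to #3); all others are ≤ 9.
With {#2, #3} the worst case is 9.
With {#3, #4} the worst case is 9.
No size-2 selection achieves below 9.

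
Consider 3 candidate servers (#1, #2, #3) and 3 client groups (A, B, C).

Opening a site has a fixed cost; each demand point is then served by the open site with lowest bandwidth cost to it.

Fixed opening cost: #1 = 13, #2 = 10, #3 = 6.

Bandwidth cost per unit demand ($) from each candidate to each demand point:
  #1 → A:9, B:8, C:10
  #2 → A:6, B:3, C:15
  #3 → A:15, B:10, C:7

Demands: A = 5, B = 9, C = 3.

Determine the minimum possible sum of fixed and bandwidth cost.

Open {#2, #3}: assign each demand point to its cheapest open site.
  A→#2 5×6=30, B→#2 9×3=27, C→#3 3×7=21
  bandwidth cost 78, fixed 16 → total 94.
Compare {#1, #2, #3}: bandwidth cost 78 + fixed 29 = 107.
Compare {#1, #2}: bandwidth cost 87 + fixed 23 = 110.
Compare {#2}: bandwidth cost 102 + fixed 10 = 112.
All other subsets cost ≥ 107. Minimum total cost: 94.

94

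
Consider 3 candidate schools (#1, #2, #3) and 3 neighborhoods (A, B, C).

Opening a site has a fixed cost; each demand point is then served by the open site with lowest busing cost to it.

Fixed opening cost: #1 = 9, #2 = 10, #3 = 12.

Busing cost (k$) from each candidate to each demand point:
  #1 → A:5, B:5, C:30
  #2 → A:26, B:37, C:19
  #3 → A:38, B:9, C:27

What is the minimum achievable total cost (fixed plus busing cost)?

48

Open {#1, #2}: assign each demand point to its cheapest open site.
  A→#1 5, B→#1 5, C→#2 19
  busing cost 29, fixed 19 → total 48.
Compare {#1}: busing cost 40 + fixed 9 = 49.
Compare {#1, #3}: busing cost 37 + fixed 21 = 58.
Compare {#1, #2, #3}: busing cost 29 + fixed 31 = 60.
All other subsets cost ≥ 49. Minimum total cost: 48.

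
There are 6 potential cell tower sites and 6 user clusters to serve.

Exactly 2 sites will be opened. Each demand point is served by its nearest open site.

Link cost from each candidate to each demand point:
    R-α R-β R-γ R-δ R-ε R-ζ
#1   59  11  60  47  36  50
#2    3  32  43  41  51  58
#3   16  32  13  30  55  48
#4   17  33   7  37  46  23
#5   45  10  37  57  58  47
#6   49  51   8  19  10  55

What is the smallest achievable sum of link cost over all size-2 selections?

Open {#4, #6}.
  R-α→#4 17, R-β→#4 33, R-γ→#4 7, R-δ→#6 19, R-ε→#6 10, R-ζ→#4 23  ⇒ total 109.
Compare {#2, #6}: total 127.
Compare {#1, #4}: total 131.
No size-2 selection does better; minimum is 109.

109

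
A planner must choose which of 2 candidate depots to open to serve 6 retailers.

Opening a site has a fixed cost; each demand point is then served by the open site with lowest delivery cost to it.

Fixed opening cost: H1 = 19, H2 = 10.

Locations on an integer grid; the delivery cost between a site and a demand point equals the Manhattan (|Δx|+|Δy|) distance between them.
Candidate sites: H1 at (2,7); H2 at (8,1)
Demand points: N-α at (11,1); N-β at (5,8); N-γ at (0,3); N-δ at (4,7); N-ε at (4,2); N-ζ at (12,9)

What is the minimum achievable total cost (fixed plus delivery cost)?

60

Open {H2}: assign each demand point to its cheapest open site.
  N-α→H2 3, N-β→H2 10, N-γ→H2 10, N-δ→H2 10, N-ε→H2 5, N-ζ→H2 12
  delivery cost 50, fixed 10 → total 60.
Compare {H1, H2}: delivery cost 32 + fixed 29 = 61.
Compare {H1}: delivery cost 46 + fixed 19 = 65.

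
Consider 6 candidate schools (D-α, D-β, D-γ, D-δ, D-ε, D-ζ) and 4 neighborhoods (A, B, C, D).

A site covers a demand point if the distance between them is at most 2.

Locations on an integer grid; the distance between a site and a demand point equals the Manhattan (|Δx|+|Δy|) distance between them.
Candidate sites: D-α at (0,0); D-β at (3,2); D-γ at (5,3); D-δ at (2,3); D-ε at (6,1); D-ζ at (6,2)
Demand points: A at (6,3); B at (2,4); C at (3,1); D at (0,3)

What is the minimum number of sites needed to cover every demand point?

Coverage sets (demand points within 2 of each site):
  D-α: {}
  D-β: {C}
  D-γ: {A}
  D-δ: {B, D}
  D-ε: {A}
  D-ζ: {A}
No 2 sites suffice: every size-2 union leaves at least one demand point uncovered.
But {D-β, D-γ, D-δ} covers everything, so the minimum is 3.

3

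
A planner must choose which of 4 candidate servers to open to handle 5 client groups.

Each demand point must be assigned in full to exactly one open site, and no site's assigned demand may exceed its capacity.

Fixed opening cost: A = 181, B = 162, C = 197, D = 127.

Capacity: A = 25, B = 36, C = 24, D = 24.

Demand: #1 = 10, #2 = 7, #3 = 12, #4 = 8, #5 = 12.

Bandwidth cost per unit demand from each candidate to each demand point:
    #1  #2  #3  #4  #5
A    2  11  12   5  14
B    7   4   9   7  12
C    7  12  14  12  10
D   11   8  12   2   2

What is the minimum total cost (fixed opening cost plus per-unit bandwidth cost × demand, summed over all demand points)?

Open {B, D}; cheapest assignment that respects the capacities:
  B (cap 36, load 29): #1, #2, #3 — cost 10×7 + 7×4 + 12×9 = 206
  D (cap 24, load 20): #4, #5 — cost 8×2 + 12×2 = 40
  Shipping 246, fixed 289 → total 535.
  Any other capacity-feasible assignment to {B, D} ships for at least 246.
Compare {A, D}: its best feasible assignment gives total 613.
Compare {A, B, D}: its best feasible assignment gives total 666.
Every other set of open sites that can feasibly serve all demand totals ≥ 613 even under its best assignment. Minimum: 535.

535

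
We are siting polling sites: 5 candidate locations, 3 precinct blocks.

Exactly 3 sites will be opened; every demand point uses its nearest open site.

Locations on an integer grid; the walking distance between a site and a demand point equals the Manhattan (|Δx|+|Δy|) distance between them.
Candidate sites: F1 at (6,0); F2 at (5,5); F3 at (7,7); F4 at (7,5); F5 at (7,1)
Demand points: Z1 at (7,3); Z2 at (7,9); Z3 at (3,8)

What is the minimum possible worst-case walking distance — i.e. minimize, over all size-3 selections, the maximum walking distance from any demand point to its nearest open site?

5

Open {F1, F2, F3}.
  Farthest demand point is Z3 at walking distance 5 (to F2); all others are ≤ 5.
With {F1, F2, F4} the worst case is 5.
With {F1, F3, F4} the worst case is 5.
No size-3 selection achieves below 5.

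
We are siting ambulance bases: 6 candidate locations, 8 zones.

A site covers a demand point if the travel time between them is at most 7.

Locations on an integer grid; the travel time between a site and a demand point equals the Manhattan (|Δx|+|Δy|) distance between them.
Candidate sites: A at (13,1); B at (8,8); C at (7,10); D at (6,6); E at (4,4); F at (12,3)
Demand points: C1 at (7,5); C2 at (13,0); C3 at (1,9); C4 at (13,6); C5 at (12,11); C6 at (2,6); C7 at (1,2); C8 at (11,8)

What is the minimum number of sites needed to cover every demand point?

Coverage sets (demand points within 7 of each site):
  A: {C2, C4}
  B: {C1, C4, C5, C8}
  C: {C1, C3, C5, C8}
  D: {C1, C4, C6, C8}
  E: {C1, C6, C7}
  F: {C1, C2, C4, C8}
No 2 sites suffice: every size-2 union leaves at least one demand point uncovered.
But {A, C, E} covers everything, so the minimum is 3.

3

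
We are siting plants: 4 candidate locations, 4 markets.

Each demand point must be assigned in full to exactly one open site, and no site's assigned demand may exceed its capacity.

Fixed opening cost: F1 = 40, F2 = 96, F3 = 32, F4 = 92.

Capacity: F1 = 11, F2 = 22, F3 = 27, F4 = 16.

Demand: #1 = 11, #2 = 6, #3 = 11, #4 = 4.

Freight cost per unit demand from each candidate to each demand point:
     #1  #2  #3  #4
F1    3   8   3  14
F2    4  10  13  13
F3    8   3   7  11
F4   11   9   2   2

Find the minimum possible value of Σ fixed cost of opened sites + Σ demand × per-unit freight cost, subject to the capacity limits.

244

Open {F1, F3}; cheapest assignment that respects the capacities:
  F1 (cap 11, load 11): #1 — cost 11×3 = 33
  F3 (cap 27, load 21): #2, #3, #4 — cost 6×3 + 11×7 + 4×11 = 139
  Shipping 172, fixed 72 → total 244.
  Any other capacity-feasible assignment to {F1, F3} ships for at least 172.
Compare {F1, F3, F4}: its best feasible assignment gives total 245.
Compare {F3, F4}: its best feasible assignment gives total 260.
Every other set of open sites that can feasibly serve all demand totals ≥ 245 even under its best assignment. Minimum: 244.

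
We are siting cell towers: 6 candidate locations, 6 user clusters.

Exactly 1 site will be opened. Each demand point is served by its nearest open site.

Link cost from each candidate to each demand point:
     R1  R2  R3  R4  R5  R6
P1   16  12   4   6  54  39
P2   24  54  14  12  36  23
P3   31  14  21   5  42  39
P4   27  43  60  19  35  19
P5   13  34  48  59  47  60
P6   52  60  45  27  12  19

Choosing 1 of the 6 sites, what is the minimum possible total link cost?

131

Open {P1}.
  R1→P1 16, R2→P1 12, R3→P1 4, R4→P1 6, R5→P1 54, R6→P1 39  ⇒ total 131.
Compare {P3}: total 152.
Compare {P2}: total 163.
No size-1 selection does better; minimum is 131.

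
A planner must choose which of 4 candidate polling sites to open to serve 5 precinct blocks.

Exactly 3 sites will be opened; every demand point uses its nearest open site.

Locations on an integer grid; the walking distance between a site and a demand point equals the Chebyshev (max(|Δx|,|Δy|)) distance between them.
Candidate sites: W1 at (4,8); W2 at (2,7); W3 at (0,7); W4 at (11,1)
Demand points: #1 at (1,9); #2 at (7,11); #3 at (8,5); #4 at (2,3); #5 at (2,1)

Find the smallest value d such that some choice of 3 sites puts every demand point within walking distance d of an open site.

Open {W1, W2, W3}.
  Farthest demand point is #5 at walking distance 6 (to W2); all others are ≤ 6.
With {W1, W2, W4} the worst case is 6.
With {W1, W3, W4} the worst case is 6.
No size-3 selection achieves below 6.

6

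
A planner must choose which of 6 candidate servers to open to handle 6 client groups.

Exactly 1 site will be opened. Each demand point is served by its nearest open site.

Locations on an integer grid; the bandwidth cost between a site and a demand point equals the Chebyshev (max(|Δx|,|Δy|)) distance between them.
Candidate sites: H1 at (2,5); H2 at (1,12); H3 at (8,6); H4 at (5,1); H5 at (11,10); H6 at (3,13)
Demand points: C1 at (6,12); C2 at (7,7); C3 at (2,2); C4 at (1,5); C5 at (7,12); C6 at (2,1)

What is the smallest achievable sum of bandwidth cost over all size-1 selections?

27

Open {H1}.
  C1→H1 7, C2→H1 5, C3→H1 3, C4→H1 1, C5→H1 7, C6→H1 4  ⇒ total 27.
Compare {H3}: total 32.
Compare {H4}: total 38.
No size-1 selection does better; minimum is 27.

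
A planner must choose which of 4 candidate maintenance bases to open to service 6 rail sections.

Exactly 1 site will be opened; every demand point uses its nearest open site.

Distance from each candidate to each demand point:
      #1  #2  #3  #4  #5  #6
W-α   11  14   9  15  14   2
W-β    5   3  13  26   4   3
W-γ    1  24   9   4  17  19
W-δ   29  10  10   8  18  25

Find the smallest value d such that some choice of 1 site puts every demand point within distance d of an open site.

15

Open {W-α}.
  Farthest demand point is #4 at distance 15 (to W-α); all others are ≤ 15.
With {W-γ} the worst case is 24.
With {W-β} the worst case is 26.
No size-1 selection achieves below 15.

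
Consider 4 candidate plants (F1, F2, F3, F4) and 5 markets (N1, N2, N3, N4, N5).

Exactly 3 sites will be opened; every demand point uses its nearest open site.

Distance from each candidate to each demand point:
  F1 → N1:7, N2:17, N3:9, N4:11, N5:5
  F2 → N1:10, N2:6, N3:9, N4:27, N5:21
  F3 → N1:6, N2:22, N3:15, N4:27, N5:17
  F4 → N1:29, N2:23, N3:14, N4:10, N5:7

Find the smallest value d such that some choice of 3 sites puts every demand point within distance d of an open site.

10

Open {F1, F2, F4}.
  Farthest demand point is N4 at distance 10 (to F4); all others are ≤ 10.
With {F2, F3, F4} the worst case is 10.
With {F1, F2, F3} the worst case is 11.
No size-3 selection achieves below 10.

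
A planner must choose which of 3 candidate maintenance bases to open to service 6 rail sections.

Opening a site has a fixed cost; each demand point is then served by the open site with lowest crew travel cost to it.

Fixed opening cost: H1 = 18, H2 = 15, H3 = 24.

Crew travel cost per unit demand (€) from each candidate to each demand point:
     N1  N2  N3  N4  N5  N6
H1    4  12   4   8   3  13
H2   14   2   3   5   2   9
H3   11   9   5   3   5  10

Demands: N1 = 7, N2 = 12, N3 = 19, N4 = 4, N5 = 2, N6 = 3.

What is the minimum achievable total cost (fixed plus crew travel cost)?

193

Open {H1, H2}: assign each demand point to its cheapest open site.
  N1→H1 7×4=28, N2→H2 12×2=24, N3→H2 19×3=57, N4→H2 4×5=20, N5→H2 2×2=4, N6→H2 3×9=27
  crew travel cost 160, fixed 33 → total 193.
Compare {H1, H2, H3}: crew travel cost 152 + fixed 57 = 209.
Compare {H2, H3}: crew travel cost 201 + fixed 39 = 240.
Compare {H2}: crew travel cost 230 + fixed 15 = 245.
All other subsets cost ≥ 209. Minimum total cost: 193.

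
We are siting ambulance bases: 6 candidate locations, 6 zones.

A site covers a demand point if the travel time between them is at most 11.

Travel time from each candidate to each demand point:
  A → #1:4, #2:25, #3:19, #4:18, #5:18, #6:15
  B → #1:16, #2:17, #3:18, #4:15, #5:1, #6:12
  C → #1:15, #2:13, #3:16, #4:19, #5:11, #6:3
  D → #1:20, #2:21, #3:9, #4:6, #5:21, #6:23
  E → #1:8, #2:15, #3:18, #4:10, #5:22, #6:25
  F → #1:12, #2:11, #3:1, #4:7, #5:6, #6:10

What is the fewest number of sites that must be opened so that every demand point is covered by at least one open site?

2

Coverage sets (demand points within 11 of each site):
  A: {#1}
  B: {#5}
  C: {#5, #6}
  D: {#3, #4}
  E: {#1, #4}
  F: {#2, #3, #4, #5, #6}
No single site covers all 6 demand points.
But {A, F} covers everything, so the minimum is 2.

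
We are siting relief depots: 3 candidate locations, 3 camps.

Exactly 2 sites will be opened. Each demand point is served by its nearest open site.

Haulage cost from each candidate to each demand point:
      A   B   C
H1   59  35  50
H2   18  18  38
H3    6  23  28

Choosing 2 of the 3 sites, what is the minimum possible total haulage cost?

Open {H2, H3}.
  A→H3 6, B→H2 18, C→H3 28  ⇒ total 52.
Compare {H1, H3}: total 57.
Compare {H1, H2}: total 74.

52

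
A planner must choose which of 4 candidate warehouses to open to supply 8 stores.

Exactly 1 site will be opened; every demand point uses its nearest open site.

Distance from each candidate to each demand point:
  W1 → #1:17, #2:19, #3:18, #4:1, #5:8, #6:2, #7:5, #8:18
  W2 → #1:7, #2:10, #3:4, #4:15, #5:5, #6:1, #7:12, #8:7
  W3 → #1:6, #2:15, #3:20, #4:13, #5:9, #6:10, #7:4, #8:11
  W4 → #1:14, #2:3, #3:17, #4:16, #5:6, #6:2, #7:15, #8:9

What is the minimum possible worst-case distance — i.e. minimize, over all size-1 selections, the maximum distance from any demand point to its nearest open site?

Open {W2}.
  Farthest demand point is #4 at distance 15 (to W2); all others are ≤ 15.
With {W4} the worst case is 17.
With {W1} the worst case is 19.
No size-1 selection achieves below 15.

15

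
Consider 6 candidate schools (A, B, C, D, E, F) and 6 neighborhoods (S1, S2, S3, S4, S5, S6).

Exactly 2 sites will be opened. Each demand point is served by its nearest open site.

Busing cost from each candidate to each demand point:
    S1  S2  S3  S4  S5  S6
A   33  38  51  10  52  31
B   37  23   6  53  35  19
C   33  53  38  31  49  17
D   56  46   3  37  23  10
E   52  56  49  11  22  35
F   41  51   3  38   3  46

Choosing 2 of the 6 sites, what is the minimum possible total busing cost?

117

Open {A, D}.
  S1→A 33, S2→A 38, S3→D 3, S4→A 10, S5→D 23, S6→D 10  ⇒ total 117.
Compare {A, F}: total 118.
Compare {B, E}: total 118.
No size-2 selection does better; minimum is 117.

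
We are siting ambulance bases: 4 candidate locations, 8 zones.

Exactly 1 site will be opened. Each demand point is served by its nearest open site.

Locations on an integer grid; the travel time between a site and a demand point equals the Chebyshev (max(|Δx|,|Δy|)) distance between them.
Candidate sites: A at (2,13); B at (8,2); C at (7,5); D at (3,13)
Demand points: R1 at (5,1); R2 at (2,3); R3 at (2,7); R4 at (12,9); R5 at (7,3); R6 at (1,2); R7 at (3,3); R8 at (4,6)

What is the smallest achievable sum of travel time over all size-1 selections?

Open {C}.
  R1→C 4, R2→C 5, R3→C 5, R4→C 5, R5→C 2, R6→C 6, R7→C 4, R8→C 3  ⇒ total 34.
Compare {B}: total 39.
Compare {D}: total 75.
No size-1 selection does better; minimum is 34.

34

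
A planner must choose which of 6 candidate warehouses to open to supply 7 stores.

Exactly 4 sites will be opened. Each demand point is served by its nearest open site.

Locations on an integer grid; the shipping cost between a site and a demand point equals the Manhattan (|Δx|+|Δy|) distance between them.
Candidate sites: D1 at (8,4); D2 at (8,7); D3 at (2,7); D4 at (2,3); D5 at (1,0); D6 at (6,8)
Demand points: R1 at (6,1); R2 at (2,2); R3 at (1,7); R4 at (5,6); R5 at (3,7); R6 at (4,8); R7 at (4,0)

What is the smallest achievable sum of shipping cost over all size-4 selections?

17

Open {D3, D4, D5, D6}.
  R1→D4 6, R2→D4 1, R3→D3 1, R4→D6 3, R5→D3 1, R6→D6 2, R7→D5 3  ⇒ total 17.
Compare {D1, D3, D4, D5}: total 18.
Compare {D1, D3, D4, D6}: total 18.
No size-4 selection does better; minimum is 17.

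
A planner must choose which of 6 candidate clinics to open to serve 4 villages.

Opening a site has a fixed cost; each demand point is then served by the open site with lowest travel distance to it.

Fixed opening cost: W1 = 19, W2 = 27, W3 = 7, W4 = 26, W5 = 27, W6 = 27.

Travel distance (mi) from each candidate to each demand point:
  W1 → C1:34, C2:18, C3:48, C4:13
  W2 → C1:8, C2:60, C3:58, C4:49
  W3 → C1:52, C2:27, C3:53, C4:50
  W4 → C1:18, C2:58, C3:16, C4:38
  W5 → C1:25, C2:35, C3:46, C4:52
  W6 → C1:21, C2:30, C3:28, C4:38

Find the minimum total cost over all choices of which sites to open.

110

Open {W1, W4}: assign each demand point to its cheapest open site.
  C1→W4 18, C2→W1 18, C3→W4 16, C4→W1 13
  travel distance 65, fixed 45 → total 110.
Compare {W1, W3, W4}: travel distance 65 + fixed 52 = 117.
Compare {W1, W6}: travel distance 80 + fixed 46 = 126.
Compare {W1, W2, W4}: travel distance 55 + fixed 72 = 127.
All other subsets cost ≥ 117. Minimum total cost: 110.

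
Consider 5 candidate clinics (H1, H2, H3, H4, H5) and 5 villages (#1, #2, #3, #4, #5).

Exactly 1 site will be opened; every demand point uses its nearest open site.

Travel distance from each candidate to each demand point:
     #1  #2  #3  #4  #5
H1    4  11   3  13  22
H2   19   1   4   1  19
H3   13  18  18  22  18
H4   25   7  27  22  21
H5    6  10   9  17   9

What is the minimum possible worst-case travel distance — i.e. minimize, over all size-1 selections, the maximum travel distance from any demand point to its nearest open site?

17

Open {H5}.
  Farthest demand point is #4 at travel distance 17 (to H5); all others are ≤ 17.
With {H2} the worst case is 19.
With {H1} the worst case is 22.
No size-1 selection achieves below 17.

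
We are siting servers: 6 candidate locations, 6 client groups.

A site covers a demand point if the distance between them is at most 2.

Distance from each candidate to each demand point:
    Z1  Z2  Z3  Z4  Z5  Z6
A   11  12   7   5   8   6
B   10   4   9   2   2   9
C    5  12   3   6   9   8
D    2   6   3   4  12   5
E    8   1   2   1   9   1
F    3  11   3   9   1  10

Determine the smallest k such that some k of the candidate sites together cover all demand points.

Coverage sets (demand points within 2 of each site):
  A: {}
  B: {Z4, Z5}
  C: {}
  D: {Z1}
  E: {Z2, Z3, Z4, Z6}
  F: {Z5}
No 2 sites suffice: every size-2 union leaves at least one demand point uncovered.
But {B, D, E} covers everything, so the minimum is 3.

3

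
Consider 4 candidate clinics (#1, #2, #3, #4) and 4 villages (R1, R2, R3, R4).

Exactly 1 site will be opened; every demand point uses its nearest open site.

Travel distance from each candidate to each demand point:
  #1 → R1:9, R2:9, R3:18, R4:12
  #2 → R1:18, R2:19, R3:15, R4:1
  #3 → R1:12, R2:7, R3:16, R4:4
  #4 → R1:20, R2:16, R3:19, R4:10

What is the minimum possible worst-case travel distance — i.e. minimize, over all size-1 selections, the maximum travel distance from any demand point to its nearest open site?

Open {#3}.
  Farthest demand point is R3 at travel distance 16 (to #3); all others are ≤ 16.
With {#1} the worst case is 18.
With {#2} the worst case is 19.
No size-1 selection achieves below 16.

16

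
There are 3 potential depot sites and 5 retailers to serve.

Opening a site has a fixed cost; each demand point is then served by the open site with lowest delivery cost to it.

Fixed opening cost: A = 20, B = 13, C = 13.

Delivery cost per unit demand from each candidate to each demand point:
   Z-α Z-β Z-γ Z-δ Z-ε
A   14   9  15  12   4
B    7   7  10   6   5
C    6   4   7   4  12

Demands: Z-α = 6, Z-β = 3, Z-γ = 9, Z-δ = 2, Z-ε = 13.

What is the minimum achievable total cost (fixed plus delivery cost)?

204

Open {A, C}: assign each demand point to its cheapest open site.
  Z-α→C 6×6=36, Z-β→C 3×4=12, Z-γ→C 9×7=63, Z-δ→C 2×4=8, Z-ε→A 13×4=52
  delivery cost 171, fixed 33 → total 204.
Compare {B, C}: delivery cost 184 + fixed 26 = 210.
Compare {A, B, C}: delivery cost 171 + fixed 46 = 217.
Compare {B}: delivery cost 230 + fixed 13 = 243.
All other subsets cost ≥ 210. Minimum total cost: 204.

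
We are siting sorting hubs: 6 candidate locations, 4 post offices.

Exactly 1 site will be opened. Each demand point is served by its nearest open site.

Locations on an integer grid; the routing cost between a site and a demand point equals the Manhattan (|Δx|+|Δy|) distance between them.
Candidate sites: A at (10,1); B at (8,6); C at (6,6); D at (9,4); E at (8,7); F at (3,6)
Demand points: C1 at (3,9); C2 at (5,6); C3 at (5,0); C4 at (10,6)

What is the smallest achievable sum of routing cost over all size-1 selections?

18

Open {C}.
  C1→C 6, C2→C 1, C3→C 7, C4→C 4  ⇒ total 18.
Compare {F}: total 20.
Compare {B}: total 22.
No size-1 selection does better; minimum is 18.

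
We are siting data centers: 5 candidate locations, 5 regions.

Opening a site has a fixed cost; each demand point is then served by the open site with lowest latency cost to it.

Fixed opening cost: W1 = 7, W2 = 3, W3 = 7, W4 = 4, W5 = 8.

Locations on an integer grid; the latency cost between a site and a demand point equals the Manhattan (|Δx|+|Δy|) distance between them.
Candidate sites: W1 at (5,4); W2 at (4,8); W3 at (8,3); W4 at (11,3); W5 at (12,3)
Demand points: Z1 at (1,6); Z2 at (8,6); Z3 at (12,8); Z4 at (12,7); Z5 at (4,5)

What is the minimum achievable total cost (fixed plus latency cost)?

32

Open {W2, W4}: assign each demand point to its cheapest open site.
  Z1→W2 5, Z2→W2 6, Z3→W4 6, Z4→W4 5, Z5→W2 3
  latency cost 25, fixed 7 → total 32.
Compare {W2}: latency cost 31 + fixed 3 = 34.
Compare {W2, W5}: latency cost 23 + fixed 11 = 34.
Compare {W1, W4}: latency cost 24 + fixed 11 = 35.
All other subsets cost ≥ 34. Minimum total cost: 32.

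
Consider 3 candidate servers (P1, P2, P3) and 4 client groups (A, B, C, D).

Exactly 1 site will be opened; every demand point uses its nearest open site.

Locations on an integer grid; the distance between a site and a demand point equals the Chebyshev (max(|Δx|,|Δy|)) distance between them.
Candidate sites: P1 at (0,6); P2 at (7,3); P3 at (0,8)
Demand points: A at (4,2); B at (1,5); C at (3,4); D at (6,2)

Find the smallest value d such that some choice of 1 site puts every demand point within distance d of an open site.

Open {P1}.
  Farthest demand point is D at distance 6 (to P1); all others are ≤ 6.
With {P2} the worst case is 6.
With {P3} the worst case is 6.
No size-1 selection achieves below 6.

6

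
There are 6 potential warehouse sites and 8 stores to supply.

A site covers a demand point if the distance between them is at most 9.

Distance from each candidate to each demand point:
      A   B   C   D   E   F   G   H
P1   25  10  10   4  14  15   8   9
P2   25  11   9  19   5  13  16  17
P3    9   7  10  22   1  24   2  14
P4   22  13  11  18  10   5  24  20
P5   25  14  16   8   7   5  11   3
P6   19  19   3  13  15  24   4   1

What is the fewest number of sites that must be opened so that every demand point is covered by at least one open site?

Coverage sets (demand points within 9 of each site):
  P1: {D, G, H}
  P2: {C, E}
  P3: {A, B, E, G}
  P4: {F}
  P5: {D, E, F, H}
  P6: {C, G, H}
No 2 sites suffice: every size-2 union leaves at least one demand point uncovered.
But {P2, P3, P5} covers everything, so the minimum is 3.

3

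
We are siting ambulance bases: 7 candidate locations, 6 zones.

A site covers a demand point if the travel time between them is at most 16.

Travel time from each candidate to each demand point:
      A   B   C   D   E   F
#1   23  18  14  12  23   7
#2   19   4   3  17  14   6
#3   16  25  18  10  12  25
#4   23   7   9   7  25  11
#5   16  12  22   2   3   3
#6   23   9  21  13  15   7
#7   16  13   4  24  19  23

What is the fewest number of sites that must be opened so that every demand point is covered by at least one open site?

2

Coverage sets (demand points within 16 of each site):
  #1: {C, D, F}
  #2: {B, C, E, F}
  #3: {A, D, E}
  #4: {B, C, D, F}
  #5: {A, B, D, E, F}
  #6: {B, D, E, F}
  #7: {A, B, C}
No single site covers all 6 demand points.
But {#1, #5} covers everything, so the minimum is 2.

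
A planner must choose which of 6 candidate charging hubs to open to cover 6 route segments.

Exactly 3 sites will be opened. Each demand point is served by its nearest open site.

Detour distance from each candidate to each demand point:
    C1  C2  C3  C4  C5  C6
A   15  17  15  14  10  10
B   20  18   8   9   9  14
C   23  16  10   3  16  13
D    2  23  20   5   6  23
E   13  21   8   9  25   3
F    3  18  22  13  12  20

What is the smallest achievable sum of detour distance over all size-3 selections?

38

Open {C, D, E}.
  C1→D 2, C2→C 16, C3→E 8, C4→C 3, C5→D 6, C6→E 3  ⇒ total 38.
Compare {A, D, E}: total 41.
Compare {B, D, E}: total 42.
No size-3 selection does better; minimum is 38.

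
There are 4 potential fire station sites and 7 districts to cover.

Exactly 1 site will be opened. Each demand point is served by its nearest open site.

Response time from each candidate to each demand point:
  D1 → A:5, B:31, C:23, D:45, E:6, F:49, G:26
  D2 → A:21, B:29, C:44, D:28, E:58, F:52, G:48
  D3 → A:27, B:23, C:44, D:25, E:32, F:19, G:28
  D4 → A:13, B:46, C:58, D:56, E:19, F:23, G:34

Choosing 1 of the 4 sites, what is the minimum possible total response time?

Open {D1}.
  A→D1 5, B→D1 31, C→D1 23, D→D1 45, E→D1 6, F→D1 49, G→D1 26  ⇒ total 185.
Compare {D3}: total 198.
Compare {D4}: total 249.
No size-1 selection does better; minimum is 185.

185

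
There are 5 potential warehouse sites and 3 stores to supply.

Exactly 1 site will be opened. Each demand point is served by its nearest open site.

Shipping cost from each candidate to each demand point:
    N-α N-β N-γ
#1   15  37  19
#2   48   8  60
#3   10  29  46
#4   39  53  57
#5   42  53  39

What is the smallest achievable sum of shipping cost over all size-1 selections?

Open {#1}.
  N-α→#1 15, N-β→#1 37, N-γ→#1 19  ⇒ total 71.
Compare {#3}: total 85.
Compare {#2}: total 116.
No size-1 selection does better; minimum is 71.

71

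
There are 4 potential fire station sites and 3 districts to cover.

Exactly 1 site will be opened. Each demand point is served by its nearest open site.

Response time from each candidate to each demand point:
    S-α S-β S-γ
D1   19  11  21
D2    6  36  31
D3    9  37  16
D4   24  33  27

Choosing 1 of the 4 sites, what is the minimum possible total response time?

Open {D1}.
  S-α→D1 19, S-β→D1 11, S-γ→D1 21  ⇒ total 51.
Compare {D3}: total 62.
Compare {D2}: total 73.
No size-1 selection does better; minimum is 51.

51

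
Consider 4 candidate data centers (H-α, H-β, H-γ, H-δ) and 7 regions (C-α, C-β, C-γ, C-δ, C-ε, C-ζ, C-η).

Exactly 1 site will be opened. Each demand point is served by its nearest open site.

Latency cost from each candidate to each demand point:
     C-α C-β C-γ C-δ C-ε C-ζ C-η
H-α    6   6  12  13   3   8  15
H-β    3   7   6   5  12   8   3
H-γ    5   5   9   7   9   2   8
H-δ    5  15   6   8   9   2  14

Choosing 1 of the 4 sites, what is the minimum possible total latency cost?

Open {H-β}.
  C-α→H-β 3, C-β→H-β 7, C-γ→H-β 6, C-δ→H-β 5, C-ε→H-β 12, C-ζ→H-β 8, C-η→H-β 3  ⇒ total 44.
Compare {H-γ}: total 45.
Compare {H-δ}: total 59.
No size-1 selection does better; minimum is 44.

44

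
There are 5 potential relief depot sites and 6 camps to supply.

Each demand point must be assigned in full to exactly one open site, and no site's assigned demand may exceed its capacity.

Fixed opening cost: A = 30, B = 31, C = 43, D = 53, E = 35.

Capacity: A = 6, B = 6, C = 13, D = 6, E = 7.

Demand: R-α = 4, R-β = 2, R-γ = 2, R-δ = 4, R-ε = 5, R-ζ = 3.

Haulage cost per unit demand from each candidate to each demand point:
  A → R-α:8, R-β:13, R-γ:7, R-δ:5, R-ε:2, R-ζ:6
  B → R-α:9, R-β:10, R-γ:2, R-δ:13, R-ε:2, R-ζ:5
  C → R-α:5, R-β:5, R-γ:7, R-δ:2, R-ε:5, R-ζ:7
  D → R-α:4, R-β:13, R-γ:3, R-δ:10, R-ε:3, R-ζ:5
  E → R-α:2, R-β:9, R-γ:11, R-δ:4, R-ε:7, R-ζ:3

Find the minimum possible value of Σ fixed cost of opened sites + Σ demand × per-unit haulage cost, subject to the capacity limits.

152

Open {C, E}; cheapest assignment that respects the capacities:
  C (cap 13, load 13): R-β, R-γ, R-δ, R-ε — cost 2×5 + 2×7 + 4×2 + 5×5 = 57
  E (cap 7, load 7): R-α, R-ζ — cost 4×2 + 3×3 = 17
  Shipping 74, fixed 78 → total 152.
  Any other capacity-feasible assignment to {C, E} ships for at least 74.
Compare {A, C, E}: its best feasible assignment gives total 167.
Compare {B, C, E}: its best feasible assignment gives total 168.
Every other set of open sites that can feasibly serve all demand totals ≥ 167 even under its best assignment. Minimum: 152.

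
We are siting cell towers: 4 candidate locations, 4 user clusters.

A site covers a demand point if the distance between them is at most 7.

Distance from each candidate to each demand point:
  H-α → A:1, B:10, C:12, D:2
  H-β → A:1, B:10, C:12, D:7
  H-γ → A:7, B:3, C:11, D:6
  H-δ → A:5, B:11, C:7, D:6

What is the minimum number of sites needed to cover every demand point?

Coverage sets (demand points within 7 of each site):
  H-α: {A, D}
  H-β: {A, D}
  H-γ: {A, B, D}
  H-δ: {A, C, D}
No single site covers all 4 demand points.
But {H-γ, H-δ} covers everything, so the minimum is 2.

2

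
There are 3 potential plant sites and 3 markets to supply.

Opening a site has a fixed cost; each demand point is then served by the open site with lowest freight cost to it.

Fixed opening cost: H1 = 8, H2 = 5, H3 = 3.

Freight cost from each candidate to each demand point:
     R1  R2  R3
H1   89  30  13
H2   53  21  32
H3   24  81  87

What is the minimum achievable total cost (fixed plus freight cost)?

74

Open {H1, H2, H3}: assign each demand point to its cheapest open site.
  R1→H3 24, R2→H2 21, R3→H1 13
  freight cost 58, fixed 16 → total 74.
Compare {H1, H3}: freight cost 67 + fixed 11 = 78.
Compare {H2, H3}: freight cost 77 + fixed 8 = 85.
Compare {H1, H2}: freight cost 87 + fixed 13 = 100.
All other subsets cost ≥ 78. Minimum total cost: 74.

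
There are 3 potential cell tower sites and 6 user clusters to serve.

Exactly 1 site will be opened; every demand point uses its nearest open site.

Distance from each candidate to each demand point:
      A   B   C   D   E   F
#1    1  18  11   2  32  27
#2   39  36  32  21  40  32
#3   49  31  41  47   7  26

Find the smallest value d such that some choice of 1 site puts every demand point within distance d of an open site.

32

Open {#1}.
  Farthest demand point is E at distance 32 (to #1); all others are ≤ 32.
With {#2} the worst case is 40.
With {#3} the worst case is 49.
No size-1 selection achieves below 32.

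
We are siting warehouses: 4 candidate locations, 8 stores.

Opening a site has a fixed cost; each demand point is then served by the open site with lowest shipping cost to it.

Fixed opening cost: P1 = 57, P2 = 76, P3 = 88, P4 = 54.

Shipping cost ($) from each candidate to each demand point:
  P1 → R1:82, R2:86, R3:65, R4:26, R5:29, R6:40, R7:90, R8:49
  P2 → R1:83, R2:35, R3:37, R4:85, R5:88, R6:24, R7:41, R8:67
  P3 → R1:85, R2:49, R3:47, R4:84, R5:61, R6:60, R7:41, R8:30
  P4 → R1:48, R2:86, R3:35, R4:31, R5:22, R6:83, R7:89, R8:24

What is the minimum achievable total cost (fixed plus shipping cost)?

390

Open {P2, P4}: assign each demand point to its cheapest open site.
  R1→P4 48, R2→P2 35, R3→P4 35, R4→P4 31, R5→P4 22, R6→P2 24, R7→P2 41, R8→P4 24
  shipping cost 260, fixed 130 → total 390.
Compare {P1, P2, P4}: shipping cost 255 + fixed 187 = 442.
Compare {P3, P4}: shipping cost 310 + fixed 142 = 452.
Compare {P1, P2}: shipping cost 323 + fixed 133 = 456.
All other subsets cost ≥ 442. Minimum total cost: 390.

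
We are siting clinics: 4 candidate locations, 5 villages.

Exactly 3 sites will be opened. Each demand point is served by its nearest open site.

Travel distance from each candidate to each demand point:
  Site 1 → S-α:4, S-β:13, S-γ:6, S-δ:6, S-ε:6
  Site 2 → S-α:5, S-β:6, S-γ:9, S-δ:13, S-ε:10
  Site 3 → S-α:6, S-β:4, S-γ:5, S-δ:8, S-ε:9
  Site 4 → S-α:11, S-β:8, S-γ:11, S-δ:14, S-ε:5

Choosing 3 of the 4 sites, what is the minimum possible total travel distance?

Open {Site 1, Site 3, Site 4}.
  S-α→Site 1 4, S-β→Site 3 4, S-γ→Site 3 5, S-δ→Site 1 6, S-ε→Site 4 5  ⇒ total 24.
Compare {Site 1, Site 2, Site 3}: total 25.
Compare {Site 1, Site 2, Site 4}: total 27.
No size-3 selection does better; minimum is 24.

24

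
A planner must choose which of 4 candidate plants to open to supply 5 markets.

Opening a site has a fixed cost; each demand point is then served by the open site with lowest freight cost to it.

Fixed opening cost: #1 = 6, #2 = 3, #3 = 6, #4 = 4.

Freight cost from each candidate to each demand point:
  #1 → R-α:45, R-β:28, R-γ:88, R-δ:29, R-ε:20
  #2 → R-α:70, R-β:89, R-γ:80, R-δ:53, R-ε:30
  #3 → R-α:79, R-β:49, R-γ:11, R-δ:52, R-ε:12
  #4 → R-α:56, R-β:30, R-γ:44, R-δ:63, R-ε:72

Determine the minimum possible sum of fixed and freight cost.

137

Open {#1, #3}: assign each demand point to its cheapest open site.
  R-α→#1 45, R-β→#1 28, R-γ→#3 11, R-δ→#1 29, R-ε→#3 12
  freight cost 125, fixed 12 → total 137.
Compare {#1, #2, #3}: freight cost 125 + fixed 15 = 140.
Compare {#1, #3, #4}: freight cost 125 + fixed 16 = 141.
Compare {#1, #2, #3, #4}: freight cost 125 + fixed 19 = 144.
All other subsets cost ≥ 140. Minimum total cost: 137.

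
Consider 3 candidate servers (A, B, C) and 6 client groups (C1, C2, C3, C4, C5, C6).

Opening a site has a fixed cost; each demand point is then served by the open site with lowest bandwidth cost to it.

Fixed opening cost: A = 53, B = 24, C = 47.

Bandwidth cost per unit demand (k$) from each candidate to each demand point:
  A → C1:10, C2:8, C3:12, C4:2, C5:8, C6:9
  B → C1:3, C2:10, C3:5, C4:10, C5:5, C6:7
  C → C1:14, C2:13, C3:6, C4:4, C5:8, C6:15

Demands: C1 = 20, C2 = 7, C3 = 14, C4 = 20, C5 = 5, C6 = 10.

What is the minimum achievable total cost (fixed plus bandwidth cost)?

Open {A, B}: assign each demand point to its cheapest open site.
  C1→B 20×3=60, C2→A 7×8=56, C3→B 14×5=70, C4→A 20×2=40, C5→B 5×5=25, C6→B 10×7=70
  bandwidth cost 321, fixed 77 → total 398.
Compare {A, B, C}: bandwidth cost 321 + fixed 124 = 445.
Compare {B, C}: bandwidth cost 375 + fixed 71 = 446.
Compare {B}: bandwidth cost 495 + fixed 24 = 519.
All other subsets cost ≥ 445. Minimum total cost: 398.

398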